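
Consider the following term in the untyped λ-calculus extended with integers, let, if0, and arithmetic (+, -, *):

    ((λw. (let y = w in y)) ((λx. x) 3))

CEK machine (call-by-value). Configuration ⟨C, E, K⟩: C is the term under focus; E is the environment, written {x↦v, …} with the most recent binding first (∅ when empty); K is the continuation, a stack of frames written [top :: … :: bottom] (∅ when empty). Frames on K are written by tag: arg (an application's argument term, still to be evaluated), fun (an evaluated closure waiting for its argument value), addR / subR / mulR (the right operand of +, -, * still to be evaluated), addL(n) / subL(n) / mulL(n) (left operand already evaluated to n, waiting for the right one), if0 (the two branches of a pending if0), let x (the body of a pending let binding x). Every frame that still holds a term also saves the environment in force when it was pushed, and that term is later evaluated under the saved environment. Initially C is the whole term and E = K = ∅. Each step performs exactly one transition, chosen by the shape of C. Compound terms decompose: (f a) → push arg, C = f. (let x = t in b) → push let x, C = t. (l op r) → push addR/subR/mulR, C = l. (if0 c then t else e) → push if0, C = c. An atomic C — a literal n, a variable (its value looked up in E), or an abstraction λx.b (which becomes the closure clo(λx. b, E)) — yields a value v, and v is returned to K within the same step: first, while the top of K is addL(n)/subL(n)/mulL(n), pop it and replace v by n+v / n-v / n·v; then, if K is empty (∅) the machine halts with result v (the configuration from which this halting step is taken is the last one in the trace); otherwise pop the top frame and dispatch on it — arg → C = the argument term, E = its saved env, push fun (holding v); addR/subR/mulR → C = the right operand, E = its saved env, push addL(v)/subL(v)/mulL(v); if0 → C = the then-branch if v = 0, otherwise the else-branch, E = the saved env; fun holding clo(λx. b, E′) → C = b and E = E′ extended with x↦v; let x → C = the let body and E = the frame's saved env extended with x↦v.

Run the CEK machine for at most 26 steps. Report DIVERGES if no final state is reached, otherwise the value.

step 0: <C=((λw. (let y = w in y)) ((λx. x) 3)), E=∅, K=∅>
step 1: <C=(λw. (let y = w in y)), E=∅, K=[arg]>
step 2: <C=((λx. x) 3), E=∅, K=[fun]>
step 3: <C=(λx. x), E=∅, K=[arg :: fun]>
step 4: <C=3, E=∅, K=[fun :: fun]>
step 5: <C=x, E={x↦3}, K=[fun]>
step 6: <C=(let y = w in y), E={w↦3}, K=∅>
step 7: <C=w, E={w↦3}, K=[let y]>
step 8: <C=y, E={y↦3, w↦3}, K=∅>
→ final value 3

Answer: 3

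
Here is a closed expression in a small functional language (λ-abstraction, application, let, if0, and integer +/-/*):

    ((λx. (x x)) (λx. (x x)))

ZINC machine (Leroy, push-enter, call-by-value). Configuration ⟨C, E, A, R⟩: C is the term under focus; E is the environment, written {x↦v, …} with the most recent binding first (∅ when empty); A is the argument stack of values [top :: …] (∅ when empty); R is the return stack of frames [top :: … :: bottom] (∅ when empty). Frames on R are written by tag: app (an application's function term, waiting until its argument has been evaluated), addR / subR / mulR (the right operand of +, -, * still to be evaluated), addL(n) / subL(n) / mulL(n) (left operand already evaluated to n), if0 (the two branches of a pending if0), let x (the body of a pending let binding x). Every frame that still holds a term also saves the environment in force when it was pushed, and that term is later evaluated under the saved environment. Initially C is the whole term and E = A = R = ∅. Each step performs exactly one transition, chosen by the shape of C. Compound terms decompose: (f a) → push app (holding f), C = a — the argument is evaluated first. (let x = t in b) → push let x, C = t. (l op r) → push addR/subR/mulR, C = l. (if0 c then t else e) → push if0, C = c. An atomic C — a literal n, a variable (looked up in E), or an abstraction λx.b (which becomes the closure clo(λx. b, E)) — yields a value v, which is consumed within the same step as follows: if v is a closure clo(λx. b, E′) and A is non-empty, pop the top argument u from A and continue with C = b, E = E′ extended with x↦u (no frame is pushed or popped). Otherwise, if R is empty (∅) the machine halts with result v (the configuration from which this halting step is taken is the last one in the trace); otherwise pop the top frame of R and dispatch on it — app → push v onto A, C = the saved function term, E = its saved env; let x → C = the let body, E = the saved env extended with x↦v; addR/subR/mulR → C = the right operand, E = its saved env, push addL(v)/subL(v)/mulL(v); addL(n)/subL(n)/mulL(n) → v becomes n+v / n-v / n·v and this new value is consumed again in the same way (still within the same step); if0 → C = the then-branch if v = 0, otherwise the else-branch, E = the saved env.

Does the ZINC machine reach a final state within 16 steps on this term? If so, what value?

Answer: DIVERGES (no final state within 16 steps)

Derivation:
step 0: ⟨C=((λx. (x x)) (λx. (x x))); E=∅; A=∅; R=∅⟩
step 1: ⟨C=(λx. (x x)); E=∅; A=∅; R=[app]⟩
step 2: ⟨C=(λx. (x x)); E=∅; A=[clo(λx. (x x), ∅)]; R=∅⟩
step 3: ⟨C=(x x); E={x↦clo(λx. (x x), ∅)}; A=∅; R=∅⟩
step 4: ⟨C=x; E={x↦clo(λx. (x x), ∅)}; A=∅; R=[app]⟩
step 5: ⟨C=x; E={x↦clo(λx. (x x), ∅)}; A=[clo(λx. (x x), ∅)]; R=∅⟩
… configuration repeats with period 3 (steps 3–5 recur indefinitely) …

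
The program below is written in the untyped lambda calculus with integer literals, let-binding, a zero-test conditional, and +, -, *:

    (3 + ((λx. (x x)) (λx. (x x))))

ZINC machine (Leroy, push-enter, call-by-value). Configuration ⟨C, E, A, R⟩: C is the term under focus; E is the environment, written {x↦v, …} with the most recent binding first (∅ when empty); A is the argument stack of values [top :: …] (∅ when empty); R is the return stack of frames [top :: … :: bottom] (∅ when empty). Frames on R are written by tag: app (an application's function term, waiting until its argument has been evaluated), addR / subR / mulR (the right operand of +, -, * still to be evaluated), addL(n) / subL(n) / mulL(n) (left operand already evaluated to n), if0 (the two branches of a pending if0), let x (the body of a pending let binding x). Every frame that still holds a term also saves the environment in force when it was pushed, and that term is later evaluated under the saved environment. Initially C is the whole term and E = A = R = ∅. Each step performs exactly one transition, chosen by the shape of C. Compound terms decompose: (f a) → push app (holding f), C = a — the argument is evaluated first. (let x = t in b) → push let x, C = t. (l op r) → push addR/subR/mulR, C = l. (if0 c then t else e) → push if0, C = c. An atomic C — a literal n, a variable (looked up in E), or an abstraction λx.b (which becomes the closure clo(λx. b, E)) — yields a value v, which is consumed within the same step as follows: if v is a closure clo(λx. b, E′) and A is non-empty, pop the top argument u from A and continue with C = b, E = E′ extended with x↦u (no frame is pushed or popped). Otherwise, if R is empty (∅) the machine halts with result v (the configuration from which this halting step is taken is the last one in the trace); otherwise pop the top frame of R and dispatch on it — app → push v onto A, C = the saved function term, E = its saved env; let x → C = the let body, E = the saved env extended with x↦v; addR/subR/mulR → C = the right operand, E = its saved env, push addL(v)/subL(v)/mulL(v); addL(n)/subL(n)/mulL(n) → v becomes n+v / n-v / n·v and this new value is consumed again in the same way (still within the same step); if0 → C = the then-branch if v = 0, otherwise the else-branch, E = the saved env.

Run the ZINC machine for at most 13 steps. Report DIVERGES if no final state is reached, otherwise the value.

Answer: DIVERGES (no final state within 13 steps)

Execution trace:
0. <C=(3 + ((λx. (x x)) (λx. (x x)))), E=∅, A=∅, R=∅>
1. <C=3, E=∅, A=∅, R=[addR]>
2. <C=((λx. (x x)) (λx. (x x))), E=∅, A=∅, R=[addL(3)]>
3. <C=(λx. (x x)), E=∅, A=∅, R=[app :: addL(3)]>
4. <C=(λx. (x x)), E=∅, A=[clo(λx. (x x), ∅)], R=[addL(3)]>
5. <C=(x x), E={x↦clo(λx. (x x), ∅)}, A=∅, R=[addL(3)]>
6. <C=x, E={x↦clo(λx. (x x), ∅)}, A=∅, R=[app :: addL(3)]>
7. <C=x, E={x↦clo(λx. (x x), ∅)}, A=[clo(λx. (x x), ∅)], R=[addL(3)]>
… configuration repeats with period 3 (steps 5–7 recur indefinitely) …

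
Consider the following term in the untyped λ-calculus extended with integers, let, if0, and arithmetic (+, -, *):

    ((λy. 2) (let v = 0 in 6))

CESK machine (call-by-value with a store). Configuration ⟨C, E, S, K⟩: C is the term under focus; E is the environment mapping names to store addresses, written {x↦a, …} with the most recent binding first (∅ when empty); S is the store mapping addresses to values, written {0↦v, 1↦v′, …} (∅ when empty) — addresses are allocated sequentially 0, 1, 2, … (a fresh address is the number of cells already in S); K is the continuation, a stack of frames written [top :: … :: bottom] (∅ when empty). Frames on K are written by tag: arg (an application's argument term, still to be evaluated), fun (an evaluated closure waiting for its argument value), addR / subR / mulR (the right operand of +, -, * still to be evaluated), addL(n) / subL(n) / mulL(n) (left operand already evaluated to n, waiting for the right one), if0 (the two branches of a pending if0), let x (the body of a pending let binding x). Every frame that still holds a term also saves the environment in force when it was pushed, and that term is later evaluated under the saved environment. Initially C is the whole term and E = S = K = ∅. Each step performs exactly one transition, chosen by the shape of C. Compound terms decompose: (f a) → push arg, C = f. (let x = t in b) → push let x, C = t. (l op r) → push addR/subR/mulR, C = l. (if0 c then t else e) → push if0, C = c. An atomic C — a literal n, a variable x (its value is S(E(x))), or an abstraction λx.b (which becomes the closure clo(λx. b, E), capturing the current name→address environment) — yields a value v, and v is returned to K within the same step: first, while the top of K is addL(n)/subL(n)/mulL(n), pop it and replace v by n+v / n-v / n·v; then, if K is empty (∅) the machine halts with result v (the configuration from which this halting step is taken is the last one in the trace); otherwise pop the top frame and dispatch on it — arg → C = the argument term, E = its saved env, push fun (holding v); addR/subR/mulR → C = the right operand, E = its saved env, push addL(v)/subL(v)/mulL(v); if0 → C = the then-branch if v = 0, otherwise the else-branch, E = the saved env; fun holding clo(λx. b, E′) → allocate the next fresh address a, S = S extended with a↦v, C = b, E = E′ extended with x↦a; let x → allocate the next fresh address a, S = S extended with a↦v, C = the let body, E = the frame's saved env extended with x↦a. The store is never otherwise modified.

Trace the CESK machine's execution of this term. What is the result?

Answer: 2

Derivation:
[0] <C=((λy. 2) (let v = 0 in 6)), E=∅, S=∅, K=∅>
[1] <C=(λy. 2), E=∅, S=∅, K=[arg]>
[2] <C=(let v = 0 in 6), E=∅, S=∅, K=[fun]>
[3] <C=0, E=∅, S=∅, K=[let v :: fun]>
[4] <C=6, E={v↦0}, S={0↦0}, K=[fun]>
[5] <C=2, E={y↦1}, S={0↦0, 1↦6}, K=∅>
→ final value 2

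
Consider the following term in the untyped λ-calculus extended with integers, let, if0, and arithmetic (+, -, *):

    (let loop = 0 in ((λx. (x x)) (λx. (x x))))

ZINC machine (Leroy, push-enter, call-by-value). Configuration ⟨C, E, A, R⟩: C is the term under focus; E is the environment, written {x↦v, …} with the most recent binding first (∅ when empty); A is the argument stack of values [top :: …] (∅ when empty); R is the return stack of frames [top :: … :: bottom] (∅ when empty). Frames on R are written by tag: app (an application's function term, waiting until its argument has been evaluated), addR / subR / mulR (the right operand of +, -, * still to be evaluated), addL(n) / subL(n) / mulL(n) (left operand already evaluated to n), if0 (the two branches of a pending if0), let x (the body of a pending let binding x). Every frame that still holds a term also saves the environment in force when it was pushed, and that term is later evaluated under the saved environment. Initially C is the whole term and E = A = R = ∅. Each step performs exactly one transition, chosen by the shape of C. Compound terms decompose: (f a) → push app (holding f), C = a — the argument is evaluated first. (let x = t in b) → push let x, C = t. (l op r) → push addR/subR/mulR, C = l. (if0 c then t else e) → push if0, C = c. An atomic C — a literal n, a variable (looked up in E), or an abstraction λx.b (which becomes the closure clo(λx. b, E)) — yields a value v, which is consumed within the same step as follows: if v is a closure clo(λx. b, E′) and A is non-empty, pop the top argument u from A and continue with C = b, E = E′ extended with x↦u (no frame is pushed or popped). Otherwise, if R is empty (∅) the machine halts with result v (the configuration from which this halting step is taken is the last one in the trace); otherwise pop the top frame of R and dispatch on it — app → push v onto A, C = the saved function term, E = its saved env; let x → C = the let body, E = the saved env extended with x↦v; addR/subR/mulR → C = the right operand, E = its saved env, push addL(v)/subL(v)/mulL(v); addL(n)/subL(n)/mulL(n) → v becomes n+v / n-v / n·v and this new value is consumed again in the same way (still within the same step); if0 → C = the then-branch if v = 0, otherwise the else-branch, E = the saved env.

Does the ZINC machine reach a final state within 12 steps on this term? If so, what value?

Answer: DIVERGES (no final state within 12 steps)

Machine steps:
t=0: [C=(let loop = 0 in ((λx. (x x)) (λx. (x x)))) | E=∅ | A=∅ | R=∅]
t=1: [C=0 | E=∅ | A=∅ | R=[let loop]]
t=2: [C=((λx. (x x)) (λx. (x x))) | E={loop↦0} | A=∅ | R=∅]
t=3: [C=(λx. (x x)) | E={loop↦0} | A=∅ | R=[app]]
t=4: [C=(λx. (x x)) | E={loop↦0} | A=[clo(λx. (x x), {loop↦0})] | R=∅]
t=5: [C=(x x) | E={x↦clo(λx. (x x), {loop↦0}), loop↦0} | A=∅ | R=∅]
t=6: [C=x | E={x↦clo(λx. (x x), {loop↦0}), loop↦0} | A=∅ | R=[app]]
t=7: [C=x | E={x↦clo(λx. (x x), {loop↦0}), loop↦0} | A=[clo(λx. (x x), {loop↦0})] | R=∅]
… configuration repeats with period 3 (steps 5–7 recur indefinitely) …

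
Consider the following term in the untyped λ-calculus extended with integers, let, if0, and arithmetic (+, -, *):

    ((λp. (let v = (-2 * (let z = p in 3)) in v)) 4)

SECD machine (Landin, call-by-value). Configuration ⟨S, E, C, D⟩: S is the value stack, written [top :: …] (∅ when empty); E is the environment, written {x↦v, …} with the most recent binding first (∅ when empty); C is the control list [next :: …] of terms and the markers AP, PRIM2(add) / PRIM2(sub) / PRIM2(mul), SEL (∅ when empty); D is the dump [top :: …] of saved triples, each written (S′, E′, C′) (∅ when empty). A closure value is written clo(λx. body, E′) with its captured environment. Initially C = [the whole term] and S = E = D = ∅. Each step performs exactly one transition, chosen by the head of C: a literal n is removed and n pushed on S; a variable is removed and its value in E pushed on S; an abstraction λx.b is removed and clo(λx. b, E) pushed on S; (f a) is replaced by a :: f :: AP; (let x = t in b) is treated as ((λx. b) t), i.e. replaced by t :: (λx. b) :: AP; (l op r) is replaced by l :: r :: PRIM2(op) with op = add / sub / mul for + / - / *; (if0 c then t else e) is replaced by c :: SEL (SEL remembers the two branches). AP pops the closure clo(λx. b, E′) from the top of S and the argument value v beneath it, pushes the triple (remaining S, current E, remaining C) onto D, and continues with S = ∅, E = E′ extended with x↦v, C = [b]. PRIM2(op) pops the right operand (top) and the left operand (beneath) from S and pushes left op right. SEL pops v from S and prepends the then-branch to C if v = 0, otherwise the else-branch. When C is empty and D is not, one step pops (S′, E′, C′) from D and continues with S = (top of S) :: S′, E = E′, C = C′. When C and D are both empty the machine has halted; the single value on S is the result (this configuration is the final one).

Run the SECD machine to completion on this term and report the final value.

t=0: [S=∅ | E=∅ | C=[((λp. (let v = (-2 * (let z = p in 3)) in v)) 4)] | D=∅]
t=1: [S=∅ | E=∅ | C=[4 :: (λp. (let v = (-2 * (let z = p in 3)) in v)) :: AP] | D=∅]
t=2: [S=[4] | E=∅ | C=[(λp. (let v = (-2 * (let z = p in 3)) in v)) :: AP] | D=∅]
t=3: [S=[clo(λp. (let v = (-2 * (let z = p in 3)) in v), ∅) :: 4] | E=∅ | C=[AP] | D=∅]
t=4: [S=∅ | E={p↦4} | C=[(let v = (-2 * (let z = p in 3)) in v)] | D=[(∅, ∅, ∅)]]
t=5: [S=∅ | E={p↦4} | C=[(-2 * (let z = p in 3)) :: (λv. v) :: AP] | D=[(∅, ∅, ∅)]]
t=6: [S=∅ | E={p↦4} | C=[-2 :: (let z = p in 3) :: PRIM2(mul) :: (λv. v) :: AP] | D=[(∅, ∅, ∅)]]
t=7: [S=[-2] | E={p↦4} | C=[(let z = p in 3) :: PRIM2(mul) :: (λv. v) :: AP] | D=[(∅, ∅, ∅)]]
t=8: [S=[-2] | E={p↦4} | C=[p :: (λz. 3) :: AP :: PRIM2(mul) :: (λv. v) :: AP] | D=[(∅, ∅, ∅)]]
t=9: [S=[4 :: -2] | E={p↦4} | C=[(λz. 3) :: AP :: PRIM2(mul) :: (λv. v) :: AP] | D=[(∅, ∅, ∅)]]
t=10: [S=[clo(λz. 3, {p↦4}) :: 4 :: -2] | E={p↦4} | C=[AP :: PRIM2(mul) :: (λv. v) :: AP] | D=[(∅, ∅, ∅)]]
t=11: [S=∅ | E={z↦4, p↦4} | C=[3] | D=[([-2], {p↦4}, [PRIM2(mul) :: (λv. v) :: AP]) :: (∅, ∅, ∅)]]
t=12: [S=[3] | E={z↦4, p↦4} | C=∅ | D=[([-2], {p↦4}, [PRIM2(mul) :: (λv. v) :: AP]) :: (∅, ∅, ∅)]]
t=13: [S=[3 :: -2] | E={p↦4} | C=[PRIM2(mul) :: (λv. v) :: AP] | D=[(∅, ∅, ∅)]]
t=14: [S=[-6] | E={p↦4} | C=[(λv. v) :: AP] | D=[(∅, ∅, ∅)]]
t=15: [S=[clo(λv. v, {p↦4}) :: -6] | E={p↦4} | C=[AP] | D=[(∅, ∅, ∅)]]
t=16: [S=∅ | E={v↦-6, p↦4} | C=[v] | D=[(∅, {p↦4}, ∅) :: (∅, ∅, ∅)]]
t=17: [S=[-6] | E={v↦-6, p↦4} | C=∅ | D=[(∅, {p↦4}, ∅) :: (∅, ∅, ∅)]]
t=18: [S=[-6] | E={p↦4} | C=∅ | D=[(∅, ∅, ∅)]]
t=19: [S=[-6] | E=∅ | C=∅ | D=∅]
→ final value -6

Answer: -6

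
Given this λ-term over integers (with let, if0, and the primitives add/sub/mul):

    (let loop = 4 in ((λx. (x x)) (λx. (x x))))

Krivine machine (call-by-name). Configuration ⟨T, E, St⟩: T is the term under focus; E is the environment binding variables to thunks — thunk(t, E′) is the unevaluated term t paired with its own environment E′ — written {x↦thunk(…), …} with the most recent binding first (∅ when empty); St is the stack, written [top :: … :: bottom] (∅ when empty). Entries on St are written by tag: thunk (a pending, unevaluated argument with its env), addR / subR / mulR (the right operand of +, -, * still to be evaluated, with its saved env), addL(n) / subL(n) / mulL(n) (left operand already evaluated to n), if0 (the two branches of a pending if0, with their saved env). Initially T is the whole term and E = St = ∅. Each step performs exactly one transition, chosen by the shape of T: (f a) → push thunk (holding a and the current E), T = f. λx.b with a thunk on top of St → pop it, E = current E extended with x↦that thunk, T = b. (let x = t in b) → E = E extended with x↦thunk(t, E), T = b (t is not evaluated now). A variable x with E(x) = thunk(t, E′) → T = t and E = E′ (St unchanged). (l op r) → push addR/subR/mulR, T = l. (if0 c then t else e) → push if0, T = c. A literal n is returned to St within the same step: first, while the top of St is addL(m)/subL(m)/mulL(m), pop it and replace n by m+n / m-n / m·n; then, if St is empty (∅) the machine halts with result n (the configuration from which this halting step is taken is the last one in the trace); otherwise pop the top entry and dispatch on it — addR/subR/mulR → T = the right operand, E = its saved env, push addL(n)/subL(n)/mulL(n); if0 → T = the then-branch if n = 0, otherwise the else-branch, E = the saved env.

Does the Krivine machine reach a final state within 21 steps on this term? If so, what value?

step 0: ⟨T=(let loop = 4 in ((λx. (x x)) (λx. (x x)))); E=∅; St=∅⟩
step 1: ⟨T=((λx. (x x)) (λx. (x x))); E={loop↦thunk(4, ∅)}; St=∅⟩
step 2: ⟨T=(λx. (x x)); E={loop↦thunk(4, ∅)}; St=[thunk]⟩
step 3: ⟨T=(x x); E={x↦thunk((λx. (x x)), {loop↦thunk(4, ∅)}), loop↦thunk(4, ∅)}; St=∅⟩
step 4: ⟨T=x; E={x↦thunk((λx. (x x)), {loop↦thunk(4, ∅)}), loop↦thunk(4, ∅)}; St=[thunk]⟩
step 5: ⟨T=(λx. (x x)); E={loop↦thunk(4, ∅)}; St=[thunk]⟩
step 6: ⟨T=(x x); E={x↦thunk(x, {x↦thunk((λx. (x x)), {loop↦thunk(4, ∅)}), loop↦thunk(4, ∅)}), loop↦thunk(4, ∅)}; St=∅⟩
step 7: ⟨T=x; E={x↦thunk(x, {x↦thunk((λx. (x x)), {loop↦thunk(4, ∅)}), loop↦thunk(4, ∅)}), loop↦thunk(4, ∅)}; St=[thunk]⟩
step 8: ⟨T=x; E={x↦thunk((λx. (x x)), {loop↦thunk(4, ∅)}), loop↦thunk(4, ∅)}; St=[thunk]⟩
step 9: ⟨T=(λx. (x x)); E={loop↦thunk(4, ∅)}; St=[thunk]⟩
step 10: ⟨T=(x x); E={x↦thunk(x, {x↦thunk(x, {x↦thunk((λx. (x x)), {loop↦thunk(4, ∅)}), loop↦thunk(4, ∅)}), loop↦thunk(4, ∅)}), loop↦thunk(4, ∅)}; St=∅⟩
step 11: ⟨T=x; E={x↦thunk(x, {x↦thunk(x, {x↦thunk((λx. (x x)), {loop↦thunk(4, ∅)}), loop↦thunk(4, ∅)}), loop↦thunk(4, ∅)}), loop↦thunk(4, ∅)}; St=[thunk]⟩
step 12: ⟨T=x; E={x↦thunk(x, {x↦thunk((λx. (x x)), {loop↦thunk(4, ∅)}), loop↦thunk(4, ∅)}), loop↦thunk(4, ∅)}; St=[thunk]⟩
step 13: ⟨T=x; E={x↦thunk((λx. (x x)), {loop↦thunk(4, ∅)}), loop↦thunk(4, ∅)}; St=[thunk]⟩
step 14: ⟨T=(λx. (x x)); E={loop↦thunk(4, ∅)}; St=[thunk]⟩
step 15: ⟨T=(x x); E={x↦thunk(x, {x↦thunk(x, {x↦thunk(x, {x↦thunk((λx. (x x)), {loop↦thunk(4, ∅)}), loop↦thunk(4, ∅)}), loop↦thunk(4, ∅)}), loop↦thunk(4, ∅)}), loop↦thunk(4, ∅)}; St=∅⟩
step 16: ⟨T=x; E={x↦thunk(x, {x↦thunk(x, {x↦thunk(x, {x↦thunk((λx. (x x)), {loop↦thunk(4, ∅)}), loop↦thunk(4, ∅)}), loop↦thunk(4, ∅)}), loop↦thunk(4, ∅)}), loop↦thunk(4, ∅)}; St=[thunk]⟩
step 17: ⟨T=x; E={x↦thunk(x, {x↦thunk(x, {x↦thunk((λx. (x x)), {loop↦thunk(4, ∅)}), loop↦thunk(4, ∅)}), loop↦thunk(4, ∅)}), loop↦thunk(4, ∅)}; St=[thunk]⟩
step 18: ⟨T=x; E={x↦thunk(x, {x↦thunk((λx. (x x)), {loop↦thunk(4, ∅)}), loop↦thunk(4, ∅)}), loop↦thunk(4, ∅)}; St=[thunk]⟩
step 19: ⟨T=x; E={x↦thunk((λx. (x x)), {loop↦thunk(4, ∅)}), loop↦thunk(4, ∅)}; St=[thunk]⟩
step 20: ⟨T=(λx. (x x)); E={loop↦thunk(4, ∅)}; St=[thunk]⟩
step 21: ⟨T=(x x); E={x↦thunk(x, {x↦thunk(x, {x↦thunk(x, {x↦thunk(x, {x↦thunk((λx. (x x)), {loop↦thunk(4, ∅)}), loop↦thunk(4, ∅)}), loop↦thunk(4, ∅)}), loop↦thunk(4, ∅)}), loop↦thunk(4, ∅)}), loop↦thunk(4, ∅)}; St=∅⟩
→ 21 transitions taken and the configuration is still not final: no result within 21 steps

Answer: DIVERGES (no final state within 21 steps)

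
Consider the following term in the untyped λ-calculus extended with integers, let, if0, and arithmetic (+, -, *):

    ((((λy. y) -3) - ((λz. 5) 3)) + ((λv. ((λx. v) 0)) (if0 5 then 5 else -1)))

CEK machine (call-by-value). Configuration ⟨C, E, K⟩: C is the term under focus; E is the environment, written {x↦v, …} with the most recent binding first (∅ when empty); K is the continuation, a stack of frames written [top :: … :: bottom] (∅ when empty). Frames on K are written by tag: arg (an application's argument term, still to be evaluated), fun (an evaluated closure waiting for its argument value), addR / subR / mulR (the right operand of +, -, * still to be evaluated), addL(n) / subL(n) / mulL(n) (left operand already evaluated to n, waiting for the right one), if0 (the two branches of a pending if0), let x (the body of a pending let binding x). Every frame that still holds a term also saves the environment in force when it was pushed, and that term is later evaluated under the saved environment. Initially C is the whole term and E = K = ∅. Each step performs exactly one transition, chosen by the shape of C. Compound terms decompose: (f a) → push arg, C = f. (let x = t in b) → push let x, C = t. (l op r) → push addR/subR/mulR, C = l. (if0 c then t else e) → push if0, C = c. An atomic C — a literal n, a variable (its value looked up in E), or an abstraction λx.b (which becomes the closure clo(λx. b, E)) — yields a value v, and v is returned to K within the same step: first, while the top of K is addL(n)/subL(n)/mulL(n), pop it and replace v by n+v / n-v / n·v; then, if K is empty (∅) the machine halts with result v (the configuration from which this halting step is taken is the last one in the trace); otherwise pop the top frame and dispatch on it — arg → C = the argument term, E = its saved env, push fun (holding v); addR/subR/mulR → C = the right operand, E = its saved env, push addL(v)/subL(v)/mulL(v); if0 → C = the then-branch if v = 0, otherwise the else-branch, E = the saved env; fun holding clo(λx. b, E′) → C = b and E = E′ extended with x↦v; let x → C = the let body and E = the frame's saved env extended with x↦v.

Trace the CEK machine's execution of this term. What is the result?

Answer: -9

Derivation:
step 0: ⟨C=((((λy. y) -3) - ((λz. 5) 3)) + ((λv. ((λx. v) 0)) (if0 5 then 5 else -1))); E=∅; K=∅⟩
step 1: ⟨C=(((λy. y) -3) - ((λz. 5) 3)); E=∅; K=[addR]⟩
step 2: ⟨C=((λy. y) -3); E=∅; K=[subR :: addR]⟩
step 3: ⟨C=(λy. y); E=∅; K=[arg :: subR :: addR]⟩
step 4: ⟨C=-3; E=∅; K=[fun :: subR :: addR]⟩
step 5: ⟨C=y; E={y↦-3}; K=[subR :: addR]⟩
step 6: ⟨C=((λz. 5) 3); E=∅; K=[subL(-3) :: addR]⟩
step 7: ⟨C=(λz. 5); E=∅; K=[arg :: subL(-3) :: addR]⟩
step 8: ⟨C=3; E=∅; K=[fun :: subL(-3) :: addR]⟩
step 9: ⟨C=5; E={z↦3}; K=[subL(-3) :: addR]⟩
step 10: ⟨C=((λv. ((λx. v) 0)) (if0 5 then 5 else -1)); E=∅; K=[addL(-8)]⟩
step 11: ⟨C=(λv. ((λx. v) 0)); E=∅; K=[arg :: addL(-8)]⟩
step 12: ⟨C=(if0 5 then 5 else -1); E=∅; K=[fun :: addL(-8)]⟩
step 13: ⟨C=5; E=∅; K=[if0 :: fun :: addL(-8)]⟩
step 14: ⟨C=-1; E=∅; K=[fun :: addL(-8)]⟩
step 15: ⟨C=((λx. v) 0); E={v↦-1}; K=[addL(-8)]⟩
step 16: ⟨C=(λx. v); E={v↦-1}; K=[arg :: addL(-8)]⟩
step 17: ⟨C=0; E={v↦-1}; K=[fun :: addL(-8)]⟩
step 18: ⟨C=v; E={x↦0, v↦-1}; K=[addL(-8)]⟩
→ final value -9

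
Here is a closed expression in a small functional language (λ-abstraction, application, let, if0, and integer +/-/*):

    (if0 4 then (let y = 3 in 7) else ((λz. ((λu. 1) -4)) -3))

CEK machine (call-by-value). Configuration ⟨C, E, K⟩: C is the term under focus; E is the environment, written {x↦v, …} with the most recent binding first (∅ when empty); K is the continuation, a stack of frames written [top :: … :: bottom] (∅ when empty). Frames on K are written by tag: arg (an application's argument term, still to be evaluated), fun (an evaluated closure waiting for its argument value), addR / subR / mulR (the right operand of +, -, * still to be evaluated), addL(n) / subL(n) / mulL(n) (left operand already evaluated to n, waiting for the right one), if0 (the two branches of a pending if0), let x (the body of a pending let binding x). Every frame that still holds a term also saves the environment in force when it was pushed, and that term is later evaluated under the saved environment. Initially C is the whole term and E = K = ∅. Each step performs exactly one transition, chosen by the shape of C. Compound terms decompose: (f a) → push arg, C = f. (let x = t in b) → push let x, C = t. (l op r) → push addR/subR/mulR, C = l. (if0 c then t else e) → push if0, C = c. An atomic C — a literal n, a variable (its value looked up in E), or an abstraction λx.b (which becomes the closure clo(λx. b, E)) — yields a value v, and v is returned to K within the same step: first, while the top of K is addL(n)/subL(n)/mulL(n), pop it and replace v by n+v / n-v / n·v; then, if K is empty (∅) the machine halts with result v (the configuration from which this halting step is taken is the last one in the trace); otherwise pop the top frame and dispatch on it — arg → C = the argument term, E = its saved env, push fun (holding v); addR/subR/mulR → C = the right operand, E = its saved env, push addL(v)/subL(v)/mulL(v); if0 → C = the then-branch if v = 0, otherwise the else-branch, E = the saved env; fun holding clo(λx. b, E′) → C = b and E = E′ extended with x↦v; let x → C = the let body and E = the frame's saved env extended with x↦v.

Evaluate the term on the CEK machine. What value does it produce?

Answer: 1

Execution trace:
0. [C=(if0 4 then (let y = 3 in 7) else ((λz. ((λu. 1) -4)) -3)) | E=∅ | K=∅]
1. [C=4 | E=∅ | K=[if0]]
2. [C=((λz. ((λu. 1) -4)) -3) | E=∅ | K=∅]
3. [C=(λz. ((λu. 1) -4)) | E=∅ | K=[arg]]
4. [C=-3 | E=∅ | K=[fun]]
5. [C=((λu. 1) -4) | E={z↦-3} | K=∅]
6. [C=(λu. 1) | E={z↦-3} | K=[arg]]
7. [C=-4 | E={z↦-3} | K=[fun]]
8. [C=1 | E={u↦-4, z↦-3} | K=∅]
→ final value 1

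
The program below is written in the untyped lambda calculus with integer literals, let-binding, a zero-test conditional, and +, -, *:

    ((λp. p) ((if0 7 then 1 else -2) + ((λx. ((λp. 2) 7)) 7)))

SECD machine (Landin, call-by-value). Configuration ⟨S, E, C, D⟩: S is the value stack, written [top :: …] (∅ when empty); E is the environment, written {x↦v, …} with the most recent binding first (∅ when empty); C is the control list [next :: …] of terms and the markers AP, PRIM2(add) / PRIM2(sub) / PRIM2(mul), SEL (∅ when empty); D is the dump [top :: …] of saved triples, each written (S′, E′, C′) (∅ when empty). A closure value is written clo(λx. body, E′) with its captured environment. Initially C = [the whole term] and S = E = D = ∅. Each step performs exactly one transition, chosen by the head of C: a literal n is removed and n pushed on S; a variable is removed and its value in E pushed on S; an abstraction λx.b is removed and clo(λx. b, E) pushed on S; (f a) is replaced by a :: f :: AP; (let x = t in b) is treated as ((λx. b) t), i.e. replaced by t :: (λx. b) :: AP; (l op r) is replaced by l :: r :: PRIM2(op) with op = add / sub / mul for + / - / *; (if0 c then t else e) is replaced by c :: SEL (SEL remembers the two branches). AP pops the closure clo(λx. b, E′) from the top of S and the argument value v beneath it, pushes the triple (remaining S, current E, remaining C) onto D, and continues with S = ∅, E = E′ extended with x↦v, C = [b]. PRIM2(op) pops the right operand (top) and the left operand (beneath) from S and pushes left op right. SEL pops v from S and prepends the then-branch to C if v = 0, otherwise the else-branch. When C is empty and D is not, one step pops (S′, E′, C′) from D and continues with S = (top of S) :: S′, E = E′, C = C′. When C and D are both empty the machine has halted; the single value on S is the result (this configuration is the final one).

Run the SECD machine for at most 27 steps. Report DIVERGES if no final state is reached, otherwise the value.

t=0: ⟨S=∅; E=∅; C=[((λp. p) ((if0 7 then 1 else -2) + ((λx. ((λp. 2) 7)) 7)))]; D=∅⟩
t=1: ⟨S=∅; E=∅; C=[((if0 7 then 1 else -2) + ((λx. ((λp. 2) 7)) 7)) :: (λp. p) :: AP]; D=∅⟩
t=2: ⟨S=∅; E=∅; C=[(if0 7 then 1 else -2) :: ((λx. ((λp. 2) 7)) 7) :: PRIM2(add) :: (λp. p) :: AP]; D=∅⟩
t=3: ⟨S=∅; E=∅; C=[7 :: SEL :: ((λx. ((λp. 2) 7)) 7) :: PRIM2(add) :: (λp. p) :: AP]; D=∅⟩
t=4: ⟨S=[7]; E=∅; C=[SEL :: ((λx. ((λp. 2) 7)) 7) :: PRIM2(add) :: (λp. p) :: AP]; D=∅⟩
t=5: ⟨S=∅; E=∅; C=[-2 :: ((λx. ((λp. 2) 7)) 7) :: PRIM2(add) :: (λp. p) :: AP]; D=∅⟩
t=6: ⟨S=[-2]; E=∅; C=[((λx. ((λp. 2) 7)) 7) :: PRIM2(add) :: (λp. p) :: AP]; D=∅⟩
t=7: ⟨S=[-2]; E=∅; C=[7 :: (λx. ((λp. 2) 7)) :: AP :: PRIM2(add) :: (λp. p) :: AP]; D=∅⟩
t=8: ⟨S=[7 :: -2]; E=∅; C=[(λx. ((λp. 2) 7)) :: AP :: PRIM2(add) :: (λp. p) :: AP]; D=∅⟩
t=9: ⟨S=[clo(λx. ((λp. 2) 7), ∅) :: 7 :: -2]; E=∅; C=[AP :: PRIM2(add) :: (λp. p) :: AP]; D=∅⟩
t=10: ⟨S=∅; E={x↦7}; C=[((λp. 2) 7)]; D=[([-2], ∅, [PRIM2(add) :: (λp. p) :: AP])]⟩
t=11: ⟨S=∅; E={x↦7}; C=[7 :: (λp. 2) :: AP]; D=[([-2], ∅, [PRIM2(add) :: (λp. p) :: AP])]⟩
t=12: ⟨S=[7]; E={x↦7}; C=[(λp. 2) :: AP]; D=[([-2], ∅, [PRIM2(add) :: (λp. p) :: AP])]⟩
t=13: ⟨S=[clo(λp. 2, {x↦7}) :: 7]; E={x↦7}; C=[AP]; D=[([-2], ∅, [PRIM2(add) :: (λp. p) :: AP])]⟩
t=14: ⟨S=∅; E={p↦7, x↦7}; C=[2]; D=[(∅, {x↦7}, ∅) :: ([-2], ∅, [PRIM2(add) :: (λp. p) :: AP])]⟩
t=15: ⟨S=[2]; E={p↦7, x↦7}; C=∅; D=[(∅, {x↦7}, ∅) :: ([-2], ∅, [PRIM2(add) :: (λp. p) :: AP])]⟩
t=16: ⟨S=[2]; E={x↦7}; C=∅; D=[([-2], ∅, [PRIM2(add) :: (λp. p) :: AP])]⟩
t=17: ⟨S=[2 :: -2]; E=∅; C=[PRIM2(add) :: (λp. p) :: AP]; D=∅⟩
t=18: ⟨S=[0]; E=∅; C=[(λp. p) :: AP]; D=∅⟩
t=19: ⟨S=[clo(λp. p, ∅) :: 0]; E=∅; C=[AP]; D=∅⟩
t=20: ⟨S=∅; E={p↦0}; C=[p]; D=[(∅, ∅, ∅)]⟩
t=21: ⟨S=[0]; E={p↦0}; C=∅; D=[(∅, ∅, ∅)]⟩
t=22: ⟨S=[0]; E=∅; C=∅; D=∅⟩
→ final value 0

Answer: 0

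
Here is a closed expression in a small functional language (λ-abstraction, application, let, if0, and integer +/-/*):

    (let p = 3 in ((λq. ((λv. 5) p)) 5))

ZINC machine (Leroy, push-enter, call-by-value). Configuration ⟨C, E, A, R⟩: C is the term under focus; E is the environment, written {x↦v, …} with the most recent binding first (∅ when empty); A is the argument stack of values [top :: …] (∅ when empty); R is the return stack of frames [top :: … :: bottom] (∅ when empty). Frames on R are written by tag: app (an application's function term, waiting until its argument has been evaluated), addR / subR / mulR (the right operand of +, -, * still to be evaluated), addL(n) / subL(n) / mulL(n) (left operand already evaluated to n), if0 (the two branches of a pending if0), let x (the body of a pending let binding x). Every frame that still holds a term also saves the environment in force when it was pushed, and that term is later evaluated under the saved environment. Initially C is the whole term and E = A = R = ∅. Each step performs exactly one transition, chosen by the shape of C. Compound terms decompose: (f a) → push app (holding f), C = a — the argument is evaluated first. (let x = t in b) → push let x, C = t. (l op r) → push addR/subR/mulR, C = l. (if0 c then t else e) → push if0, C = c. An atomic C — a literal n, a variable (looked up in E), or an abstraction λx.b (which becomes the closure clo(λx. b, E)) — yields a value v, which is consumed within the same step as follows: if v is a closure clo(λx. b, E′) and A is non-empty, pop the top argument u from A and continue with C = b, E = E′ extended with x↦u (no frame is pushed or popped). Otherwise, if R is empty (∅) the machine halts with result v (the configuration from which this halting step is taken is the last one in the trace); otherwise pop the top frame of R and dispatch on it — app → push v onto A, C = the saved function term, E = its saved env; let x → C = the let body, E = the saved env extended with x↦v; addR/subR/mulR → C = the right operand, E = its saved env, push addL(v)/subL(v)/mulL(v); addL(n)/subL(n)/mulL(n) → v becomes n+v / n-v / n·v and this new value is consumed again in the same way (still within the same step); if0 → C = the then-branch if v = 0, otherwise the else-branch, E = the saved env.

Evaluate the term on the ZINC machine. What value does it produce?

step 0: ⟨C=(let p = 3 in ((λq. ((λv. 5) p)) 5)); E=∅; A=∅; R=∅⟩
step 1: ⟨C=3; E=∅; A=∅; R=[let p]⟩
step 2: ⟨C=((λq. ((λv. 5) p)) 5); E={p↦3}; A=∅; R=∅⟩
step 3: ⟨C=5; E={p↦3}; A=∅; R=[app]⟩
step 4: ⟨C=(λq. ((λv. 5) p)); E={p↦3}; A=[5]; R=∅⟩
step 5: ⟨C=((λv. 5) p); E={q↦5, p↦3}; A=∅; R=∅⟩
step 6: ⟨C=p; E={q↦5, p↦3}; A=∅; R=[app]⟩
step 7: ⟨C=(λv. 5); E={q↦5, p↦3}; A=[3]; R=∅⟩
step 8: ⟨C=5; E={v↦3, q↦5, p↦3}; A=∅; R=∅⟩
→ final value 5

Answer: 5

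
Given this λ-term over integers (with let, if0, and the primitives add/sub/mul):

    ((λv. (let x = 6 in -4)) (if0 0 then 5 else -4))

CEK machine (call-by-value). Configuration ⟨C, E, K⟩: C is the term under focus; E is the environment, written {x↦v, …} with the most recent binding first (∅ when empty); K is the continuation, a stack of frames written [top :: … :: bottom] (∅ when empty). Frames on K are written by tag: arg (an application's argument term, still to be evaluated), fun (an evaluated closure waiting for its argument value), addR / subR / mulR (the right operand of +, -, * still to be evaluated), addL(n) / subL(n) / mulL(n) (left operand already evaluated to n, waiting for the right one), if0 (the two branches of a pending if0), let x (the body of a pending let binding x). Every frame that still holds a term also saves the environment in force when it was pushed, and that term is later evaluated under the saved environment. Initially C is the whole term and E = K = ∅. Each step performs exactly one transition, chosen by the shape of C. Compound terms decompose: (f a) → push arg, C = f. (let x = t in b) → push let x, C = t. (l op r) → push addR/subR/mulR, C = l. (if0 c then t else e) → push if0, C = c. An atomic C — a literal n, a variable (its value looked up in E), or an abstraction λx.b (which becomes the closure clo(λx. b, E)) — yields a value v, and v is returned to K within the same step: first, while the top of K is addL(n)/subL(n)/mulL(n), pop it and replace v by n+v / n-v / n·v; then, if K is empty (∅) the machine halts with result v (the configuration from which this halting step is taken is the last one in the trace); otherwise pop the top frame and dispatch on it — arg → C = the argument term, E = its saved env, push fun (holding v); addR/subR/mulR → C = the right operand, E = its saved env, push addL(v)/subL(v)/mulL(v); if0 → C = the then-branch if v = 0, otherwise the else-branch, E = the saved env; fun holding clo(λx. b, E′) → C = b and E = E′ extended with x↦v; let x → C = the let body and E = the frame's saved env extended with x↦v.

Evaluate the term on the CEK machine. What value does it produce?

Answer: -4

Machine steps:
step 0: [C=((λv. (let x = 6 in -4)) (if0 0 then 5 else -4)) | E=∅ | K=∅]
step 1: [C=(λv. (let x = 6 in -4)) | E=∅ | K=[arg]]
step 2: [C=(if0 0 then 5 else -4) | E=∅ | K=[fun]]
step 3: [C=0 | E=∅ | K=[if0 :: fun]]
step 4: [C=5 | E=∅ | K=[fun]]
step 5: [C=(let x = 6 in -4) | E={v↦5} | K=∅]
step 6: [C=6 | E={v↦5} | K=[let x]]
step 7: [C=-4 | E={x↦6, v↦5} | K=∅]
→ final value -4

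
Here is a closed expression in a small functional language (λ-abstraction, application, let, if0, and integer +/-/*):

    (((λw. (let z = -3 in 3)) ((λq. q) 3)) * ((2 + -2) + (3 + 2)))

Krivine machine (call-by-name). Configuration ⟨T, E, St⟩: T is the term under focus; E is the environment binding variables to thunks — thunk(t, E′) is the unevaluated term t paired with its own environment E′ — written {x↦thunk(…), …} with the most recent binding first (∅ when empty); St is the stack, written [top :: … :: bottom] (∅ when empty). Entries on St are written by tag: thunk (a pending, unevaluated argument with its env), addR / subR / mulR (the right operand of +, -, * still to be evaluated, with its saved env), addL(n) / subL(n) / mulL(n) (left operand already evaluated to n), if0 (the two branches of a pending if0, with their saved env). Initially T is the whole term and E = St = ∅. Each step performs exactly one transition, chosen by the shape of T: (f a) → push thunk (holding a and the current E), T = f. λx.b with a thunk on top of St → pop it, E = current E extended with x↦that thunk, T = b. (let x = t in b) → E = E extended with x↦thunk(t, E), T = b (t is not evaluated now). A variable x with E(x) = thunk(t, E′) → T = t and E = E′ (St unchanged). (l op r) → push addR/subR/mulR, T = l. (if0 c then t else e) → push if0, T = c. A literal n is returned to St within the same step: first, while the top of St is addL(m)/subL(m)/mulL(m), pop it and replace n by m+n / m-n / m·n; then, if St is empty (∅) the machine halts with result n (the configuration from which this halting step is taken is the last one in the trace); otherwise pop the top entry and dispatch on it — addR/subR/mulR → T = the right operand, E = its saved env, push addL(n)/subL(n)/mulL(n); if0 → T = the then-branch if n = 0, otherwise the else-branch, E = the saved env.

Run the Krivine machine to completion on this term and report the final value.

step 0: <T=(((λw. (let z = -3 in 3)) ((λq. q) 3)) * ((2 + -2) + (3 + 2))), E=∅, St=∅>
step 1: <T=((λw. (let z = -3 in 3)) ((λq. q) 3)), E=∅, St=[mulR]>
step 2: <T=(λw. (let z = -3 in 3)), E=∅, St=[thunk :: mulR]>
step 3: <T=(let z = -3 in 3), E={w↦thunk(((λq. q) 3), ∅)}, St=[mulR]>
step 4: <T=3, E={z↦thunk(-3, {w↦thunk(((λq. q) 3), ∅)}), w↦thunk(((λq. q) 3), ∅)}, St=[mulR]>
step 5: <T=((2 + -2) + (3 + 2)), E=∅, St=[mulL(3)]>
step 6: <T=(2 + -2), E=∅, St=[addR :: mulL(3)]>
step 7: <T=2, E=∅, St=[addR :: addR :: mulL(3)]>
step 8: <T=-2, E=∅, St=[addL(2) :: addR :: mulL(3)]>
step 9: <T=(3 + 2), E=∅, St=[addL(0) :: mulL(3)]>
step 10: <T=3, E=∅, St=[addR :: addL(0) :: mulL(3)]>
step 11: <T=2, E=∅, St=[addL(3) :: addL(0) :: mulL(3)]>
→ final value 15

Answer: 15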